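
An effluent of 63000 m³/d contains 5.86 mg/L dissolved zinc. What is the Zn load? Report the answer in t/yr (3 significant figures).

135 t/yr

63000 m³/d = 0.7292 m³/s.
Mass flux = Q·C = 0.7292 m³/s × 5.86 g/m³ = 4.273 g/s.
= 4.273 g/s × 31.56 = 134.8 t/yr.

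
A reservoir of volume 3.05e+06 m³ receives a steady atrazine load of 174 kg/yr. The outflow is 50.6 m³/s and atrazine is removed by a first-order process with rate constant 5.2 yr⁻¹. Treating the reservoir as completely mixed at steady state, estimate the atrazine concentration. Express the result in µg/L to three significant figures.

Outflow Q = 50.6 m³/s × 3.156e+07 s/yr = 1.597e+09 m³/yr.
Steady-state CSTR mass balance: W = Q·C + k·V·C, so C = W/(Q + kV).
Q + kV = 1.597e+09 + 5.2·3.05e+06 = 1.613e+09 m³/yr.
C = 174/1.613e+09 = 1.079e-07 kg/m³ = 0.0001079 mg/L = 0.1079 µg/L.

0.108 µg/L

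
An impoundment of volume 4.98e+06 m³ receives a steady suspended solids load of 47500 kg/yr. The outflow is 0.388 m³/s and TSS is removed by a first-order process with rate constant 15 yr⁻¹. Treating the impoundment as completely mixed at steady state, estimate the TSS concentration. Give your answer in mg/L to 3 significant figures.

0.546 mg/L

Outflow Q = 0.388 m³/s × 3.156e+07 s/yr = 1.224e+07 m³/yr.
Steady-state CSTR mass balance: W = Q·C + k·V·C, so C = W/(Q + kV).
Q + kV = 1.224e+07 + 15·4.98e+06 = 8.694e+07 m³/yr.
C = 47500/8.694e+07 = 0.0005463 kg/m³ = 0.5463 mg/L.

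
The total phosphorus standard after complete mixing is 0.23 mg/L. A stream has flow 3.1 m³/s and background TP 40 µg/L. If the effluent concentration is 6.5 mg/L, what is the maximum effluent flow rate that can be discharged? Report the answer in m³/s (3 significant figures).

40 µg/L = 0.04 mg/L.
Mass balance at complete mixing: C_std·(Q_w + Q_r) = Q_w·C_e + Q_r·C_b.
Rearranging, Q_w = Q_r·(C_std − C_b)/(C_e − C_std) = 3.1·(0.23 − 0.04) / (6.5 − 0.23) = 0.09394 m³/s.

0.0939 m³/s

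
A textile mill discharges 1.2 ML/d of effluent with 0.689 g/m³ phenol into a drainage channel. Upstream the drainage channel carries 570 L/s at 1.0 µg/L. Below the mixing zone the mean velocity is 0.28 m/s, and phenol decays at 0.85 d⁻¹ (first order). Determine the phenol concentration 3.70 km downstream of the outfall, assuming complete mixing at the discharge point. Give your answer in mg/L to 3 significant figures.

1.2 ML/d = 0.01389 m³/s.
570 L/s = 0.57 m³/s.
1.0 µg/L = 0.001 mg/L.
After complete mixing, C₀ = (0.01389·0.689 + 0.57·0.001) / 0.5839 = 0.01737 mg/L.
Travel time t = 3700 m / 0.28 m/s = 1.321e+04 s = 0.1529 d.
C = 0.01737·exp(−0.85·0.1529) = 0.01737·0.8781 = 0.01525 mg/L.

0.0152 mg/L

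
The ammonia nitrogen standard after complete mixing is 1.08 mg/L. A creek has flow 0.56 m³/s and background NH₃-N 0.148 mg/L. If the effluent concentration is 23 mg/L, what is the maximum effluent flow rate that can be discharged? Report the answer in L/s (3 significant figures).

Mass balance at complete mixing: C_std·(Q_w + Q_r) = Q_w·C_e + Q_r·C_b.
Rearranging, Q_w = Q_r·(C_std − C_b)/(C_e − C_std) = 0.56·(1.08 − 0.148) / (23 − 1.08) = 0.02381 m³/s.
= 23.81 L/s.

23.8 L/s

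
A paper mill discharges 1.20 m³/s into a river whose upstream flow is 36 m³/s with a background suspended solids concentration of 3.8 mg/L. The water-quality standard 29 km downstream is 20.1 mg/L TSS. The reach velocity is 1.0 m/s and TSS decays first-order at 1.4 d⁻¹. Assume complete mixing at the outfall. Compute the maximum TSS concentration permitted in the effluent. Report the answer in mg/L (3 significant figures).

Travel time to the compliance point: t = 2.9e+04/1.0 = 2.9e+04 s = 0.3356 d; decay factor exp(−1.4·0.3356) = 0.6251.
So the concentration just after mixing may be at most 20.1/0.6251 = 32.16 mg/L.
Mass balance: 32.16·37.2 = 1.2·Cₑ + 36·3.8.
Cₑ = (1196 − 136.8) / 1.2 = 882.9 mg/L.

883 mg/L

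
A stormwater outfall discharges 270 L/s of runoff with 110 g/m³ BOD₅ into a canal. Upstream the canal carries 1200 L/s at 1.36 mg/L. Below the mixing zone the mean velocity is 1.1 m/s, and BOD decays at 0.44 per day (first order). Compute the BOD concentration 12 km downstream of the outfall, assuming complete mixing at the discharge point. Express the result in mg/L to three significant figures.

20.2 mg/L

270 L/s = 0.27 m³/s.
1200 L/s = 1.2 m³/s.
After complete mixing, C₀ = (0.27·110 + 1.2·1.36) / 1.47 = 21.31 mg/L.
Travel time t = 1.2e+04 m / 1.1 m/s = 1.091e+04 s = 0.1263 d.
C = 21.31·exp(−0.44·0.1263) = 21.31·0.946 = 20.16 mg/L.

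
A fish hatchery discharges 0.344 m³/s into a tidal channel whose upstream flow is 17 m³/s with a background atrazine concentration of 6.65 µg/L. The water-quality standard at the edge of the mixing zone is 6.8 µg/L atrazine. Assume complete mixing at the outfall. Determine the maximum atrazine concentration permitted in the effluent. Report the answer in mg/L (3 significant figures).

6.65 µg/L = 0.00665 mg/L.
6.8 µg/L = 0.0068 mg/L.
Mass balance: 0.0068·17.34 = 0.344·Cₑ + 17·0.00665.
Cₑ = (0.1179 − 0.1131) / 0.344 = 0.01421 mg/L.

0.0142 mg/L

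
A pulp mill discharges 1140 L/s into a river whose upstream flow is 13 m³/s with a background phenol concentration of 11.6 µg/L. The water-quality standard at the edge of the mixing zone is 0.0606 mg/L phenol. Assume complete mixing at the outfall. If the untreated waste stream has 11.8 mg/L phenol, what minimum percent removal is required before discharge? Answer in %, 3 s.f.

1140 L/s = 1.14 m³/s.
11.6 µg/L = 0.0116 mg/L.
Mass balance: 0.0606·14.14 = 1.14·Cₑ + 13·0.0116.
Cₑ = (0.8569 − 0.1508) / 1.14 = 0.6194 mg/L.
Required removal = 1 − 0.6194/11.8 = 94.75 %.

94.8 %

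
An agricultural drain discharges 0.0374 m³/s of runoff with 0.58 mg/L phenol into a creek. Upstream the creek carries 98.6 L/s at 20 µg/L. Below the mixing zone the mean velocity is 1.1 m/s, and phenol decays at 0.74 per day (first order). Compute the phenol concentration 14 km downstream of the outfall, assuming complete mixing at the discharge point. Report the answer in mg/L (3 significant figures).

0.156 mg/L

98.6 L/s = 0.0986 m³/s.
20 µg/L = 0.02 mg/L.
After complete mixing, C₀ = (0.0374·0.58 + 0.0986·0.02) / 0.136 = 0.174 mg/L.
Travel time t = 1.4e+04 m / 1.1 m/s = 1.273e+04 s = 0.1473 d.
C = 0.174·exp(−0.74·0.1473) = 0.174·0.8967 = 0.156 mg/L.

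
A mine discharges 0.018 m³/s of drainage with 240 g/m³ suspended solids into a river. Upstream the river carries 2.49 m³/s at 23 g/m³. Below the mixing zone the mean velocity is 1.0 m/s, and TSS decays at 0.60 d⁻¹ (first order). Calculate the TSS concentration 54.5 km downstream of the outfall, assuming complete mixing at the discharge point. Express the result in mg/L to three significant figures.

16.8 mg/L

After complete mixing, C₀ = (0.018·240 + 2.49·23) / 2.508 = 24.56 mg/L.
Travel time t = 5.45e+04 m / 1.0 m/s = 5.45e+04 s = 0.6308 d.
C = 24.56·exp(−0.60·0.6308) = 24.56·0.6849 = 16.82 mg/L.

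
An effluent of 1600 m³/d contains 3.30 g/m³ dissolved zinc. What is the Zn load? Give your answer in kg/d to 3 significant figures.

1600 m³/d = 0.01852 m³/s.
Mass flux = Q·C = 0.01852 m³/s × 3.3 g/m³ = 0.06111 g/s.
= 0.06111 g/s × 86.4 = 5.28 kg/d.

5.28 kg/d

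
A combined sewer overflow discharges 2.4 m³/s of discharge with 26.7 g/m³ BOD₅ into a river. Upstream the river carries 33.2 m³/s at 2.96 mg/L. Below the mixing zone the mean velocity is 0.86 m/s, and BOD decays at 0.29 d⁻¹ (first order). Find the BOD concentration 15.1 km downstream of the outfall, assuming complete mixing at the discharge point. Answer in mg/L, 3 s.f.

4.30 mg/L

After complete mixing, C₀ = (2.4·26.7 + 33.2·2.96) / 35.6 = 4.56 mg/L.
Travel time t = 1.51e+04 m / 0.86 m/s = 1.756e+04 s = 0.2032 d.
C = 4.56·exp(−0.29·0.2032) = 4.56·0.9428 = 4.299 mg/L.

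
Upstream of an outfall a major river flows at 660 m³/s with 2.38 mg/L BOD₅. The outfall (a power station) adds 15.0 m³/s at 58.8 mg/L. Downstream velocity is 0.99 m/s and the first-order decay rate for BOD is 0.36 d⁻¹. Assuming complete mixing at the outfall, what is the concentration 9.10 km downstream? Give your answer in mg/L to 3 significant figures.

3.50 mg/L

After complete mixing, C₀ = (15·58.8 + 660·2.38) / 675 = 3.634 mg/L.
Travel time t = 9100 m / 0.99 m/s = 9192 s = 0.1064 d.
C = 3.634·exp(−0.36·0.1064) = 3.634·0.9624 = 3.497 mg/L.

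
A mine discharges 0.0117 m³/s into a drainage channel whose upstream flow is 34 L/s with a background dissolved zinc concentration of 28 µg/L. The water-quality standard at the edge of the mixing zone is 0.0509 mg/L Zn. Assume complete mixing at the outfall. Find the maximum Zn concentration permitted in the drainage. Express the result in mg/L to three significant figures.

34 L/s = 0.034 m³/s.
28 µg/L = 0.028 mg/L.
Mass balance: 0.0509·0.0457 = 0.0117·Cₑ + 0.034·0.028.
Cₑ = (0.002326 − 0.000952) / 0.0117 = 0.1174 mg/L.

0.117 mg/L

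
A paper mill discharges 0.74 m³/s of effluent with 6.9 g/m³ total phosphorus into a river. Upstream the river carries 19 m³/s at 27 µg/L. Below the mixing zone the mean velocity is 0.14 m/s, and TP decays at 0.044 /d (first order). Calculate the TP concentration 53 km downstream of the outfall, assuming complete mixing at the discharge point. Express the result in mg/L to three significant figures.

27 µg/L = 0.027 mg/L.
After complete mixing, C₀ = (0.74·6.9 + 19·0.027) / 19.74 = 0.2847 mg/L.
Travel time t = 5.3e+04 m / 0.14 m/s = 3.786e+05 s = 4.382 d.
C = 0.2847·exp(−0.044·4.382) = 0.2847·0.8247 = 0.2347 mg/L.

0.235 mg/L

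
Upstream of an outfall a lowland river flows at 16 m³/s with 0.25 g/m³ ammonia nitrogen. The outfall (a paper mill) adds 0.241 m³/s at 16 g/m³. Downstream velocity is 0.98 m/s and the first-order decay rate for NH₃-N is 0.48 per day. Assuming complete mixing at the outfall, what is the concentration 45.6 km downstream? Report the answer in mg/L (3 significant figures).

After complete mixing, C₀ = (0.241·16 + 16·0.25) / 16.24 = 0.4837 mg/L.
Travel time t = 4.56e+04 m / 0.98 m/s = 4.653e+04 s = 0.5385 d.
C = 0.4837·exp(−0.48·0.5385) = 0.4837·0.7722 = 0.3735 mg/L.

0.374 mg/L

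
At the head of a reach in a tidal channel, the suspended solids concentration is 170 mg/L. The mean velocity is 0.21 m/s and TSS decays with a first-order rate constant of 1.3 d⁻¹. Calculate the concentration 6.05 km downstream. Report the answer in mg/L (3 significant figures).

Travel time t = 6.05 km / 0.21 m/s = 6050/0.21 = 2.881e+04 s = 0.3334 d.
First-order decay: C = 170·exp(−1.3·0.3334) = 170·0.6483 = 110.2 mg/L.

110 mg/L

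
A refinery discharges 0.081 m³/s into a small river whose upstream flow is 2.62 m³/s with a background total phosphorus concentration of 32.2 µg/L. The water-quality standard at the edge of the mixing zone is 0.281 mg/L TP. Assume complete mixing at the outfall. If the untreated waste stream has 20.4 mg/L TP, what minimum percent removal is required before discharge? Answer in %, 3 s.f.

32.2 µg/L = 0.0322 mg/L.
Mass balance: 0.281·2.701 = 0.081·Cₑ + 2.62·0.0322.
Cₑ = (0.759 − 0.08436) / 0.081 = 8.329 mg/L.
Required removal = 1 − 8.329/20.4 = 59.17 %.

59.2 %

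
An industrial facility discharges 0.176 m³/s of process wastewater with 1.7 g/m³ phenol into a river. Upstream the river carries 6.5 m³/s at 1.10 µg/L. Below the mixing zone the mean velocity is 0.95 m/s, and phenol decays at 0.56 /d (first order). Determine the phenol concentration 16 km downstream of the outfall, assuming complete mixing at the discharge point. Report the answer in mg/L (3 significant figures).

1.10 µg/L = 0.0011 mg/L.
After complete mixing, C₀ = (0.176·1.7 + 6.5·0.0011) / 6.676 = 0.04589 mg/L.
Travel time t = 1.6e+04 m / 0.95 m/s = 1.684e+04 s = 0.1949 d.
C = 0.04589·exp(−0.56·0.1949) = 0.04589·0.8966 = 0.04114 mg/L.

0.0411 mg/L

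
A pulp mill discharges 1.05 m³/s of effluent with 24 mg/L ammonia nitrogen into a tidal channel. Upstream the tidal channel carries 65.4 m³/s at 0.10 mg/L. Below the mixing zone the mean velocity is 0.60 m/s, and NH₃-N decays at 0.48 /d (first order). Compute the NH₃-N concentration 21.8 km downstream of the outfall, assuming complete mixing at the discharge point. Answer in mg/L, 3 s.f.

After complete mixing, C₀ = (1.05·24 + 65.4·0.1) / 66.45 = 0.4777 mg/L.
Travel time t = 2.18e+04 m / 0.60 m/s = 3.633e+04 s = 0.4205 d.
C = 0.4777·exp(−0.48·0.4205) = 0.4777·0.8172 = 0.3903 mg/L.

0.390 mg/L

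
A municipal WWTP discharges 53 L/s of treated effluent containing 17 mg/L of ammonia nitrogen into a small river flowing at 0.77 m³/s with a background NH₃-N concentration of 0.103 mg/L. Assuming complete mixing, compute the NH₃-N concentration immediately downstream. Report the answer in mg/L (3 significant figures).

1.19 mg/L

53 L/s = 0.053 m³/s.
Flow-weighted mixing gives C = (0.053·17 + 0.77·0.103) / (0.053 + 0.77) = 0.9803/0.823 = 1.191 mg/L.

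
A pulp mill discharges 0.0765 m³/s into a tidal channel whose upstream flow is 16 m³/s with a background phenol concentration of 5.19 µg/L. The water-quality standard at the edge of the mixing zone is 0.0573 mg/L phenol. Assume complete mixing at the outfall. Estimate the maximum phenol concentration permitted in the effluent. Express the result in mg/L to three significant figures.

11.0 mg/L

5.19 µg/L = 0.00519 mg/L.
Mass balance: 0.0573·16.08 = 0.0765·Cₑ + 16·0.00519.
Cₑ = (0.9212 − 0.08304) / 0.0765 = 10.96 mg/L.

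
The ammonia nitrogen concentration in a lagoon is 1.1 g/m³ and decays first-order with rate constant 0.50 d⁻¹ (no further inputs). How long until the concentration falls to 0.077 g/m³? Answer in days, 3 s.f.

5.32 d

t = ln(C₀/C)/k = ln(1.1/0.077)/0.50 = 2.659/0.50 = 5.319 d.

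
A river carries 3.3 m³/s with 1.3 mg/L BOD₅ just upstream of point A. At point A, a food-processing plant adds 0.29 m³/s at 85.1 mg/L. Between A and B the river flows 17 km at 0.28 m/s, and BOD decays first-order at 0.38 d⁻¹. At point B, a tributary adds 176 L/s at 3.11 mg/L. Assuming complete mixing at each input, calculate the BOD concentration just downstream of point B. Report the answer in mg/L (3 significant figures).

6.03 mg/L

After input A: C = (3.3·1.3 + 0.29·85.1) / 3.59 = 8.069 mg/L.
Over the 17 km reach to input B (t = 6.071e+04 s = 0.7027 d), decay gives C = 8.069·exp(−0.38·0.7027) = 6.178 mg/L.
176 L/s = 0.176 m³/s.
After input B: C = (3.59·6.178 + 0.176·3.11) / 3.766 = 6.035 mg/L.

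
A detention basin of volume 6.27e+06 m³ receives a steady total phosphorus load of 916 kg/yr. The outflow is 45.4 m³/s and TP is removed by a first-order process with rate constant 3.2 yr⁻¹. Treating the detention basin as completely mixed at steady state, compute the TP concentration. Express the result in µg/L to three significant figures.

Outflow Q = 45.4 m³/s × 3.156e+07 s/yr = 1.433e+09 m³/yr.
Steady-state CSTR mass balance: W = Q·C + k·V·C, so C = W/(Q + kV).
Q + kV = 1.433e+09 + 3.2·6.27e+06 = 1.453e+09 m³/yr.
C = 916/1.453e+09 = 6.305e-07 kg/m³ = 0.0006305 mg/L = 0.6305 µg/L.

0.631 µg/L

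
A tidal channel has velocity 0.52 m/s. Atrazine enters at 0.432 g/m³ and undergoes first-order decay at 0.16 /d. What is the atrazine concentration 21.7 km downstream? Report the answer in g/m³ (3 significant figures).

Travel time t = 21.7 km / 0.52 m/s = 2.17e+04/0.52 = 4.173e+04 s = 0.483 d.
First-order decay: C = 0.432·exp(−0.16·0.483) = 0.432·0.9256 = 0.3999 g/m³.

0.400 g/m³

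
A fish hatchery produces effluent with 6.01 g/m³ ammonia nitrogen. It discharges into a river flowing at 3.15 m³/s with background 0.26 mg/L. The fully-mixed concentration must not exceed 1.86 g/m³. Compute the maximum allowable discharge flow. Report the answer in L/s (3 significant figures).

1210 L/s

Mass balance at complete mixing: C_std·(Q_w + Q_r) = Q_w·C_e + Q_r·C_b.
Rearranging, Q_w = Q_r·(C_std − C_b)/(C_e − C_std) = 3.15·(1.86 − 0.26) / (6.01 − 1.86) = 1.214 m³/s.
= 1214 L/s.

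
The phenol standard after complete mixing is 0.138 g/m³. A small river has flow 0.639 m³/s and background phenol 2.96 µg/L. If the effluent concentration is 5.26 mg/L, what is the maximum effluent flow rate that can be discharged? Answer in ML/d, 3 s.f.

2.96 µg/L = 0.00296 mg/L.
Mass balance at complete mixing: C_std·(Q_w + Q_r) = Q_w·C_e + Q_r·C_b.
Rearranging, Q_w = Q_r·(C_std − C_b)/(C_e − C_std) = 0.639·(0.138 − 0.00296) / (5.26 − 0.138) = 0.01685 m³/s.
= 1.456 ML/d.

1.46 ML/d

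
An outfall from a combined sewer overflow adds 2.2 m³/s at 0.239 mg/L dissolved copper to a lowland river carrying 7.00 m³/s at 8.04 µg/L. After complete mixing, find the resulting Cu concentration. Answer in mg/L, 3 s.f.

8.04 µg/L = 0.00804 mg/L.
Flow-weighted mixing gives C = (2.2·0.239 + 7·0.00804) / (2.2 + 7) = 0.5821/9.2 = 0.06327 mg/L.

0.0633 mg/L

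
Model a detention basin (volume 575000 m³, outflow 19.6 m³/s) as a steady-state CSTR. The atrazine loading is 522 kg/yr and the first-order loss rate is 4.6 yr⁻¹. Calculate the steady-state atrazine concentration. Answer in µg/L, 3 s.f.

Outflow Q = 19.6 m³/s × 3.156e+07 s/yr = 6.185e+08 m³/yr.
Steady-state CSTR mass balance: W = Q·C + k·V·C, so C = W/(Q + kV).
Q + kV = 6.185e+08 + 4.6·575000 = 6.212e+08 m³/yr.
C = 522/6.212e+08 = 8.403e-07 kg/m³ = 0.0008403 mg/L = 0.8403 µg/L.

0.840 µg/L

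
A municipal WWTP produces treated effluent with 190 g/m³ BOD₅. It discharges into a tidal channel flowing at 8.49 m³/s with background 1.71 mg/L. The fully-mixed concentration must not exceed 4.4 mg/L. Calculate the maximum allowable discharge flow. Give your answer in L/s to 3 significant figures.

123 L/s

Mass balance at complete mixing: C_std·(Q_w + Q_r) = Q_w·C_e + Q_r·C_b.
Rearranging, Q_w = Q_r·(C_std − C_b)/(C_e − C_std) = 8.49·(4.4 − 1.71) / (190 − 4.4) = 0.1231 m³/s.
= 123.1 L/s.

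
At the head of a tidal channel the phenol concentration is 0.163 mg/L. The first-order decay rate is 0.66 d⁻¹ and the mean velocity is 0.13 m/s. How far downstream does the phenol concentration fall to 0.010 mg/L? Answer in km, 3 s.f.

47.5 km

From C = C₀·e^(−kt), t = ln(C₀/C)/k = ln(0.163/0.010)/0.66 = 2.791/0.66 = 4.229 d.
Distance = v·t = 0.13 m/s × 3.654e+05 s = 4.75e+04 m = 47.5 km.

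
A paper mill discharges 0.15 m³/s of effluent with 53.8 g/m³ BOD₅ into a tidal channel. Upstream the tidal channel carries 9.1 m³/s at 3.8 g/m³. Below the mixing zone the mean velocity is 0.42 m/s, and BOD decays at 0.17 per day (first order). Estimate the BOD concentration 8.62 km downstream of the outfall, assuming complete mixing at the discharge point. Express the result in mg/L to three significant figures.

4.43 mg/L

After complete mixing, C₀ = (0.15·53.8 + 9.1·3.8) / 9.25 = 4.611 mg/L.
Travel time t = 8620 m / 0.42 m/s = 2.052e+04 s = 0.2375 d.
C = 4.611·exp(−0.17·0.2375) = 4.611·0.9604 = 4.428 mg/L.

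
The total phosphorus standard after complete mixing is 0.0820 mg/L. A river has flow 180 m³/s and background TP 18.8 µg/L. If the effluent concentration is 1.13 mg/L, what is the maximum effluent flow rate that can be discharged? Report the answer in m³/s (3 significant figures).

18.8 µg/L = 0.0188 mg/L.
Mass balance at complete mixing: C_std·(Q_w + Q_r) = Q_w·C_e + Q_r·C_b.
Rearranging, Q_w = Q_r·(C_std − C_b)/(C_e − C_std) = 180·(0.082 − 0.0188) / (1.13 − 0.082) = 10.85 m³/s.

10.9 m³/s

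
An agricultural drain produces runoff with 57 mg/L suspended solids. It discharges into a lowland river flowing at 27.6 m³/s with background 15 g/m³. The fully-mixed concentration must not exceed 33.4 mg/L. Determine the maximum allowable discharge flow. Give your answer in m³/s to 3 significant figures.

Mass balance at complete mixing: C_std·(Q_w + Q_r) = Q_w·C_e + Q_r·C_b.
Rearranging, Q_w = Q_r·(C_std − C_b)/(C_e − C_std) = 27.6·(33.4 − 15) / (57 − 33.4) = 21.52 m³/s.

21.5 m³/s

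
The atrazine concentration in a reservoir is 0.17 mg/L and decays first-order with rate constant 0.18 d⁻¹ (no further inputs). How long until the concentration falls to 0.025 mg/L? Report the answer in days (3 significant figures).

10.6 d

t = ln(C₀/C)/k = ln(0.17/0.025)/0.18 = 1.917/0.18 = 10.65 d.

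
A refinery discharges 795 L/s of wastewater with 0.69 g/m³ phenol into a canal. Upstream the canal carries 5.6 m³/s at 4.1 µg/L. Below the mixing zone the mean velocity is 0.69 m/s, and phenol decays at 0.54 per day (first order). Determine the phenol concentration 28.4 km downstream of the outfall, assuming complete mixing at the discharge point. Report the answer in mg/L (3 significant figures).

795 L/s = 0.795 m³/s.
4.1 µg/L = 0.0041 mg/L.
After complete mixing, C₀ = (0.795·0.69 + 5.6·0.0041) / 6.395 = 0.08937 mg/L.
Travel time t = 2.84e+04 m / 0.69 m/s = 4.116e+04 s = 0.4764 d.
C = 0.08937·exp(−0.54·0.4764) = 0.08937·0.7732 = 0.0691 mg/L.

0.0691 mg/L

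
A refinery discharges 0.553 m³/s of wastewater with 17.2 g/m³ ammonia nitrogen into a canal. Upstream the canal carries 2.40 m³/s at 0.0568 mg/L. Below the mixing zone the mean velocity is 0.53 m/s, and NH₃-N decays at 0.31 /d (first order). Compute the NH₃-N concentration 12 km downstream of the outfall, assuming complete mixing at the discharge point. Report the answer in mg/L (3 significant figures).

After complete mixing, C₀ = (0.553·17.2 + 2.4·0.0568) / 2.953 = 3.267 mg/L.
Travel time t = 1.2e+04 m / 0.53 m/s = 2.264e+04 s = 0.2621 d.
C = 3.267·exp(−0.31·0.2621) = 3.267·0.922 = 3.012 mg/L.

3.01 mg/L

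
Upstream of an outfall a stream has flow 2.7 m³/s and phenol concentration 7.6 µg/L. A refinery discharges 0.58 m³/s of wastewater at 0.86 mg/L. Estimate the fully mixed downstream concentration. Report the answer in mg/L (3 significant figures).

7.6 µg/L = 0.0076 mg/L.
Conservation of mass across the mixing zone: C = (0.58·0.86 + 2.7·0.0076) / (0.58 + 2.7) = 0.5193/3.28 = 0.1583 mg/L.

0.158 mg/L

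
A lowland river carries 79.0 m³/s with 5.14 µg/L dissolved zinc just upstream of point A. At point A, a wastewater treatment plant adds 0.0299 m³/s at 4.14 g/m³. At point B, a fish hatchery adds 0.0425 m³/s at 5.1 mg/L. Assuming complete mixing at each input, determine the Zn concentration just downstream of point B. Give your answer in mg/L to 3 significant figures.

5.14 µg/L = 0.00514 mg/L.
After input A: C = (79·0.00514 + 0.0299·4.14) / 79.03 = 0.006704 mg/L.
After input B: C = (79.03·0.006704 + 0.0425·5.1) / 79.07 = 0.009442 mg/L.

0.00944 mg/L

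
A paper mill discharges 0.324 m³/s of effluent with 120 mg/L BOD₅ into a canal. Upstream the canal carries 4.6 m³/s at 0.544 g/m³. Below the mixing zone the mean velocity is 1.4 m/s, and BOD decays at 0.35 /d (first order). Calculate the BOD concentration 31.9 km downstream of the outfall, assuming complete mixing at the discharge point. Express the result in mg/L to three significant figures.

After complete mixing, C₀ = (0.324·120 + 4.6·0.544) / 4.924 = 8.404 mg/L.
Travel time t = 3.19e+04 m / 1.4 m/s = 2.279e+04 s = 0.2637 d.
C = 8.404·exp(−0.35·0.2637) = 8.404·0.9118 = 7.663 mg/L.

7.66 mg/L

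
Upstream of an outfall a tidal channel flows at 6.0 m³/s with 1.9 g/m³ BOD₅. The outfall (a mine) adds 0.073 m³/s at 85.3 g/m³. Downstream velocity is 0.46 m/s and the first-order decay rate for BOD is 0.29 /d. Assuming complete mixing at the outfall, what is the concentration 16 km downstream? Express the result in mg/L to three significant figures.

2.58 mg/L

After complete mixing, C₀ = (0.073·85.3 + 6·1.9) / 6.073 = 2.903 mg/L.
Travel time t = 1.6e+04 m / 0.46 m/s = 3.478e+04 s = 0.4026 d.
C = 2.903·exp(−0.29·0.4026) = 2.903·0.8898 = 2.583 mg/L.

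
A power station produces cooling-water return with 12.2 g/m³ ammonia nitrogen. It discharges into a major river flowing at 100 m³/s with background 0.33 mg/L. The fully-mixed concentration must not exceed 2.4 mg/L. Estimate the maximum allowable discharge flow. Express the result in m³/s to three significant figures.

21.1 m³/s

Mass balance at complete mixing: C_std·(Q_w + Q_r) = Q_w·C_e + Q_r·C_b.
Rearranging, Q_w = Q_r·(C_std − C_b)/(C_e − C_std) = 100·(2.4 − 0.33) / (12.2 − 2.4) = 21.12 m³/s.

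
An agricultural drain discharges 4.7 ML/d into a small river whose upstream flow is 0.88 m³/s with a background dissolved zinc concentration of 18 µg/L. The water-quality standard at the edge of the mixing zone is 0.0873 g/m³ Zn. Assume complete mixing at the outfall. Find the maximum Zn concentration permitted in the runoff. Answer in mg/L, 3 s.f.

4.7 ML/d = 0.0544 m³/s.
18 µg/L = 0.018 mg/L.
Mass balance: 0.0873·0.9344 = 0.0544·Cₑ + 0.88·0.018.
Cₑ = (0.08157 − 0.01584) / 0.0544 = 1.208 mg/L.

1.21 mg/L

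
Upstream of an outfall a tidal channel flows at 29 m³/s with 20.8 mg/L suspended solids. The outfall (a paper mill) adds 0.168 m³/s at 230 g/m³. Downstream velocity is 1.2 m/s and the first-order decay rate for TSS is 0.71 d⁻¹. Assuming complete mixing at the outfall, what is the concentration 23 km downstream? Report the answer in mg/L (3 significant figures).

After complete mixing, C₀ = (0.168·230 + 29·20.8) / 29.17 = 22 mg/L.
Travel time t = 2.3e+04 m / 1.2 m/s = 1.917e+04 s = 0.2218 d.
C = 22·exp(−0.71·0.2218) = 22·0.8543 = 18.8 mg/L.

18.8 mg/L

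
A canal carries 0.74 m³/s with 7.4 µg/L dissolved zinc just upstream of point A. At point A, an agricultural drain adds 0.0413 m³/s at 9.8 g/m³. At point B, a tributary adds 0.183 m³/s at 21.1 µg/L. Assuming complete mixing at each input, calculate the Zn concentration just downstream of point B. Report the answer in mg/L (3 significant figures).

7.4 µg/L = 0.0074 mg/L.
After input A: C = (0.74·0.0074 + 0.0413·9.8) / 0.7813 = 0.525 mg/L.
21.1 µg/L = 0.0211 mg/L.
After input B: C = (0.7813·0.525 + 0.183·0.0211) / 0.9643 = 0.4294 mg/L.

0.429 mg/L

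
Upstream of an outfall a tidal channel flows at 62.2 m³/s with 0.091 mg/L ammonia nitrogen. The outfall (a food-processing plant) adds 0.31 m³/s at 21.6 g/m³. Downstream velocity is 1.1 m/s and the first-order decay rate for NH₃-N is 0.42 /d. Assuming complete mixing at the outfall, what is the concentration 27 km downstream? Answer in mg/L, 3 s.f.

0.175 mg/L

After complete mixing, C₀ = (0.31·21.6 + 62.2·0.091) / 62.51 = 0.1977 mg/L.
Travel time t = 2.7e+04 m / 1.1 m/s = 2.455e+04 s = 0.2841 d.
C = 0.1977·exp(−0.42·0.2841) = 0.1977·0.8875 = 0.1754 mg/L.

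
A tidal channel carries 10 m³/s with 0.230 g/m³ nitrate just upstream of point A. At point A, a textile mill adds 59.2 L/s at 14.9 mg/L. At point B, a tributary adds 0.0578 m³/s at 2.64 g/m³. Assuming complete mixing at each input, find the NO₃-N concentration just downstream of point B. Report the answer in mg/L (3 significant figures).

59.2 L/s = 0.0592 m³/s.
After input A: C = (10·0.23 + 0.0592·14.9) / 10.06 = 0.3163 mg/L.
After input B: C = (10.06·0.3163 + 0.0578·2.64) / 10.12 = 0.3296 mg/L.

0.330 mg/L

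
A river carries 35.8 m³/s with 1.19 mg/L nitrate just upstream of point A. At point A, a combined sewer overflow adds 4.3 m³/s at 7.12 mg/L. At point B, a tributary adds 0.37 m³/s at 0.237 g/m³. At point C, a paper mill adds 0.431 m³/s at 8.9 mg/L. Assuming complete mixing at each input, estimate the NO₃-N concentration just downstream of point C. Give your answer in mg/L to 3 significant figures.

After input A: C = (35.8·1.19 + 4.3·7.12) / 40.1 = 1.826 mg/L.
After input B: C = (40.1·1.826 + 0.37·0.237) / 40.47 = 1.811 mg/L.
After input C: C = (40.47·1.811 + 0.431·8.9) / 40.9 = 1.886 mg/L.

1.89 mg/L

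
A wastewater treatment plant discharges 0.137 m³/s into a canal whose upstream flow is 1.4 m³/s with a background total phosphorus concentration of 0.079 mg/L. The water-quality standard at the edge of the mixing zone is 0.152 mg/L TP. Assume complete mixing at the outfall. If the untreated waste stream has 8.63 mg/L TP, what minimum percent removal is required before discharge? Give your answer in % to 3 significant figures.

Mass balance: 0.152·1.537 = 0.137·Cₑ + 1.4·0.079.
Cₑ = (0.2336 − 0.1106) / 0.137 = 0.898 mg/L.
Required removal = 1 − 0.898/8.63 = 89.59 %.

89.6 %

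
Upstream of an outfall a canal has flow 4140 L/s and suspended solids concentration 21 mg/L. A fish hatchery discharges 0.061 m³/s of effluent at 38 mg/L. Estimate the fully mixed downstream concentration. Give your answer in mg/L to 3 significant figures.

21.2 mg/L

4140 L/s = 4.14 m³/s.
By mass balance at complete mixing, C = (0.061·38 + 4.14·21) / (0.061 + 4.14) = 89.26/4.201 = 21.25 mg/L.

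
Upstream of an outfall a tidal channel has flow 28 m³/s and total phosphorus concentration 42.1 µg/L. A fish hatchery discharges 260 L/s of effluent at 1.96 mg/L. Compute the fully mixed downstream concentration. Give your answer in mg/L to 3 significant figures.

0.0597 mg/L

260 L/s = 0.26 m³/s.
42.1 µg/L = 0.0421 mg/L.
By mass balance at complete mixing, C = (0.26·1.96 + 28·0.0421) / (0.26 + 28) = 1.688/28.26 = 0.05975 mg/L.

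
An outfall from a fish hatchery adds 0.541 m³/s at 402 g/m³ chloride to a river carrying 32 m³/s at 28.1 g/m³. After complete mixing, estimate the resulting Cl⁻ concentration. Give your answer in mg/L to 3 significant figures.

34.3 mg/L

By mass balance at complete mixing, C = (0.541·402 + 32·28.1) / (0.541 + 32) = 1117/32.54 = 34.32 mg/L.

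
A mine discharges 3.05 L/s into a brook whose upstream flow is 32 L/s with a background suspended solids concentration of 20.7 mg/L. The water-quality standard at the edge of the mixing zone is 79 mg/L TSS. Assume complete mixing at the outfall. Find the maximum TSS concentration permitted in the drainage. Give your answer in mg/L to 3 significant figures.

691 mg/L

3.05 L/s = 0.00305 m³/s.
32 L/s = 0.032 m³/s.
Mass balance: 79·0.03505 = 0.00305·Cₑ + 0.032·20.7.
Cₑ = (2.769 − 0.6624) / 0.00305 = 690.7 mg/L.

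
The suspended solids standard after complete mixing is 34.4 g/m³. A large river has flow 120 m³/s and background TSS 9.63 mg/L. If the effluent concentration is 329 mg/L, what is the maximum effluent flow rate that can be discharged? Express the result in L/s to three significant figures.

10100 L/s

Mass balance at complete mixing: C_std·(Q_w + Q_r) = Q_w·C_e + Q_r·C_b.
Rearranging, Q_w = Q_r·(C_std − C_b)/(C_e − C_std) = 120·(34.4 − 9.63) / (329 − 34.4) = 10.09 m³/s.
= 1.009e+04 L/s.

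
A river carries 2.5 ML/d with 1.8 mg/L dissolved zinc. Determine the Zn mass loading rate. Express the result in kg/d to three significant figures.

4.50 kg/d

2.5 ML/d = 0.02894 m³/s.
Mass flux = Q·C = 0.02894 m³/s × 1.8 g/m³ = 0.05208 g/s.
= 0.05208 g/s × 86.4 = 4.5 kg/d.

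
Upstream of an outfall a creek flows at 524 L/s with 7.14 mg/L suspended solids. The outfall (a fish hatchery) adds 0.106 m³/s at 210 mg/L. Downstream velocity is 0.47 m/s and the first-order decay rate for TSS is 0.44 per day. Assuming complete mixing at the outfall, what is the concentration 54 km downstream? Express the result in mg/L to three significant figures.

524 L/s = 0.524 m³/s.
After complete mixing, C₀ = (0.106·210 + 0.524·7.14) / 0.63 = 41.27 mg/L.
Travel time t = 5.4e+04 m / 0.47 m/s = 1.149e+05 s = 1.33 d.
C = 41.27·exp(−0.44·1.33) = 41.27·0.557 = 22.99 mg/L.

23.0 mg/L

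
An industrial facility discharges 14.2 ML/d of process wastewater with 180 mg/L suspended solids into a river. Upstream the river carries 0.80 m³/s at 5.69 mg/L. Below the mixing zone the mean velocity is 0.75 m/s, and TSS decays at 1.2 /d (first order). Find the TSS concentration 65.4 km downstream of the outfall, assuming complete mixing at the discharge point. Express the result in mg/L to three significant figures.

10.5 mg/L

14.2 ML/d = 0.1644 m³/s.
After complete mixing, C₀ = (0.1644·180 + 0.8·5.69) / 0.9644 = 35.4 mg/L.
Travel time t = 6.54e+04 m / 0.75 m/s = 8.72e+04 s = 1.009 d.
C = 35.4·exp(−1.2·1.009) = 35.4·0.2979 = 10.54 mg/L.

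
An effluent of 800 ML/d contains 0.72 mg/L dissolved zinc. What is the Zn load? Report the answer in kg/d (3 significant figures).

576 kg/d

800 ML/d = 9.259 m³/s.
Mass flux = Q·C = 9.259 m³/s × 0.72 g/m³ = 6.667 g/s.
= 6.667 g/s × 86.4 = 576 kg/d.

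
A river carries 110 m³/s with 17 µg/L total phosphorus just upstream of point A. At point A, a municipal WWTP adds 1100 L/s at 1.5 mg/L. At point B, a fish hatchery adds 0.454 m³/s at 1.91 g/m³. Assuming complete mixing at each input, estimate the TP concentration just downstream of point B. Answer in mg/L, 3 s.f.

17 µg/L = 0.017 mg/L.
1100 L/s = 1.1 m³/s.
After input A: C = (110·0.017 + 1.1·1.5) / 111.1 = 0.03168 mg/L.
After input B: C = (111.1·0.03168 + 0.454·1.91) / 111.6 = 0.03933 mg/L.

0.0393 mg/L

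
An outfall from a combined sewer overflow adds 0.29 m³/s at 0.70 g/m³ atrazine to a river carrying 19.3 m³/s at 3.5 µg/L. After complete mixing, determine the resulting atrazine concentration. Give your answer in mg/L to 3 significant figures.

3.5 µg/L = 0.0035 mg/L.
Flow-weighted mixing gives C = (0.29·0.7 + 19.3·0.0035) / (0.29 + 19.3) = 0.2705/19.59 = 0.01381 mg/L.

0.0138 mg/L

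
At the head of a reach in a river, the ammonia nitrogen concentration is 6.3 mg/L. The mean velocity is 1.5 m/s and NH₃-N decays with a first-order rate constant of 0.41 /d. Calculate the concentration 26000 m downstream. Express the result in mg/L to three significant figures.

5.80 mg/L

Travel time t = 26000 m / 1.5 m/s = 2.6e+04/1.5 = 1.733e+04 s = 0.2006 d.
First-order decay: C = 6.3·exp(−0.41·0.2006) = 6.3·0.921 = 5.803 mg/L.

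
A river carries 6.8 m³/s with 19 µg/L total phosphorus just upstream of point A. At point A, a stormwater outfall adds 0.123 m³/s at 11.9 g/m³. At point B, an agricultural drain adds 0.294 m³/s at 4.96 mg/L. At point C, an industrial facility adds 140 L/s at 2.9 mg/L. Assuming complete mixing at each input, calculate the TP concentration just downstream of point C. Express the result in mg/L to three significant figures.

19 µg/L = 0.019 mg/L.
After input A: C = (6.8·0.019 + 0.123·11.9) / 6.923 = 0.2301 mg/L.
After input B: C = (6.923·0.2301 + 0.294·4.96) / 7.217 = 0.4228 mg/L.
140 L/s = 0.14 m³/s.
After input C: C = (7.217·0.4228 + 0.14·2.9) / 7.357 = 0.4699 mg/L.

0.470 mg/L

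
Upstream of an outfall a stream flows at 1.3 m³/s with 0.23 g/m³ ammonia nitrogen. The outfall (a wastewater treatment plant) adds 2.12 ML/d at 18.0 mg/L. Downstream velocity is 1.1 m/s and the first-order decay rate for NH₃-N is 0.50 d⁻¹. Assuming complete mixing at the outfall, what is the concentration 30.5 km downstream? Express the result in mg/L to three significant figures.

2.12 ML/d = 0.02454 m³/s.
After complete mixing, C₀ = (0.02454·18 + 1.3·0.23) / 1.325 = 0.5592 mg/L.
Travel time t = 3.05e+04 m / 1.1 m/s = 2.773e+04 s = 0.3209 d.
C = 0.5592·exp(−0.50·0.3209) = 0.5592·0.8518 = 0.4763 mg/L.

0.476 mg/L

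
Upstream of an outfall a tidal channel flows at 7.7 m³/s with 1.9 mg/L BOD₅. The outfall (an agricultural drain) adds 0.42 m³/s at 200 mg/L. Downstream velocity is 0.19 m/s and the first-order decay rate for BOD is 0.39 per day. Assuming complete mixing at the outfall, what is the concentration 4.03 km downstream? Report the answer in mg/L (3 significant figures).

11.0 mg/L

After complete mixing, C₀ = (0.42·200 + 7.7·1.9) / 8.12 = 12.15 mg/L.
Travel time t = 4030 m / 0.19 m/s = 2.121e+04 s = 0.2455 d.
C = 12.15·exp(−0.39·0.2455) = 12.15·0.9087 = 11.04 mg/L.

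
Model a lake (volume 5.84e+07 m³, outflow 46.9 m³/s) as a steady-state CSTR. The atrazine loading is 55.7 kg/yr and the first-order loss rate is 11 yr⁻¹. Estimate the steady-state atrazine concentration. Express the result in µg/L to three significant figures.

Outflow Q = 46.9 m³/s × 3.156e+07 s/yr = 1.48e+09 m³/yr.
Steady-state CSTR mass balance: W = Q·C + k·V·C, so C = W/(Q + kV).
Q + kV = 1.48e+09 + 11·5.84e+07 = 2.122e+09 m³/yr.
C = 55.7/2.122e+09 = 2.624e-08 kg/m³ = 2.624e-05 mg/L = 0.02624 µg/L.

0.0262 µg/L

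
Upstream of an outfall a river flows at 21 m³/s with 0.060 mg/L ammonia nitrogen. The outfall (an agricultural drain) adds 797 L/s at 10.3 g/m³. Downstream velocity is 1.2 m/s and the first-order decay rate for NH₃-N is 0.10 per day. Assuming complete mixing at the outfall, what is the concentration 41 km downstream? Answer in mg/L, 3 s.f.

0.418 mg/L

797 L/s = 0.797 m³/s.
After complete mixing, C₀ = (0.797·10.3 + 21·0.06) / 21.8 = 0.4344 mg/L.
Travel time t = 4.1e+04 m / 1.2 m/s = 3.417e+04 s = 0.3954 d.
C = 0.4344·exp(−0.10·0.3954) = 0.4344·0.9612 = 0.4176 mg/L.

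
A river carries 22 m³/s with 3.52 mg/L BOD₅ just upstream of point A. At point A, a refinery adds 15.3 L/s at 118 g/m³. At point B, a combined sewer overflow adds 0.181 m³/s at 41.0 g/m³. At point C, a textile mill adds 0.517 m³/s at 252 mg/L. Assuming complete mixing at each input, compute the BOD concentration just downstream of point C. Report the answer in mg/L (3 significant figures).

9.55 mg/L

15.3 L/s = 0.0153 m³/s.
After input A: C = (22·3.52 + 0.0153·118) / 22.02 = 3.6 mg/L.
After input B: C = (22.02·3.6 + 0.181·41) / 22.2 = 3.905 mg/L.
After input C: C = (22.2·3.905 + 0.517·252) / 22.71 = 9.552 mg/L.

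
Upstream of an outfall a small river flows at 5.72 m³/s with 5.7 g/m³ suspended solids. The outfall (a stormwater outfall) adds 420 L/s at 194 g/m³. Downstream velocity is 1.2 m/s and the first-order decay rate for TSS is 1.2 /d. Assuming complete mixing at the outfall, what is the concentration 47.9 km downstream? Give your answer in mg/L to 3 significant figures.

420 L/s = 0.42 m³/s.
After complete mixing, C₀ = (0.42·194 + 5.72·5.7) / 6.14 = 18.58 mg/L.
Travel time t = 4.79e+04 m / 1.2 m/s = 3.992e+04 s = 0.462 d.
C = 18.58·exp(−1.2·0.462) = 18.58·0.5744 = 10.67 mg/L.

10.7 mg/L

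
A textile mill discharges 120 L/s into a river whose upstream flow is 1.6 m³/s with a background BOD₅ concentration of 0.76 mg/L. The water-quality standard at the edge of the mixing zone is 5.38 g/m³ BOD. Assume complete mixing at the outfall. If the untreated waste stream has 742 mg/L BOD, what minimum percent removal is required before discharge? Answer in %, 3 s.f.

120 L/s = 0.12 m³/s.
Mass balance: 5.38·1.72 = 0.12·Cₑ + 1.6·0.76.
Cₑ = (9.254 − 1.216) / 0.12 = 66.98 mg/L.
Required removal = 1 − 66.98/742 = 90.97 %.

91.0 %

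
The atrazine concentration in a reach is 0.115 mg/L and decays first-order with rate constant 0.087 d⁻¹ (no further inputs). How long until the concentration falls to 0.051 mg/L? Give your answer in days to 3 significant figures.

9.35 d

t = ln(C₀/C)/k = ln(0.115/0.051)/0.087 = 0.8131/0.087 = 9.346 d.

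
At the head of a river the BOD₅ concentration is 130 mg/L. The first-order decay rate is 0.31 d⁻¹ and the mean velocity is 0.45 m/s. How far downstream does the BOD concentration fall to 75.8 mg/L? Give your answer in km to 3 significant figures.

67.7 km

From C = C₀·e^(−kt), t = ln(C₀/C)/k = ln(130/75.8)/0.31 = 0.5394/0.31 = 1.74 d.
Distance = v·t = 0.45 m/s × 1.503e+05 s = 6.766e+04 m = 67.66 km.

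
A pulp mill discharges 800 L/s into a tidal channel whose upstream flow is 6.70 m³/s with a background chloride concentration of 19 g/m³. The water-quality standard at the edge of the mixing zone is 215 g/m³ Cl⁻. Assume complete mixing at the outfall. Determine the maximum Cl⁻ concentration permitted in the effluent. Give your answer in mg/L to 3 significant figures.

1860 mg/L

800 L/s = 0.8 m³/s.
Mass balance: 215·7.5 = 0.8·Cₑ + 6.7·19.
Cₑ = (1612 − 127.3) / 0.8 = 1856 mg/L.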